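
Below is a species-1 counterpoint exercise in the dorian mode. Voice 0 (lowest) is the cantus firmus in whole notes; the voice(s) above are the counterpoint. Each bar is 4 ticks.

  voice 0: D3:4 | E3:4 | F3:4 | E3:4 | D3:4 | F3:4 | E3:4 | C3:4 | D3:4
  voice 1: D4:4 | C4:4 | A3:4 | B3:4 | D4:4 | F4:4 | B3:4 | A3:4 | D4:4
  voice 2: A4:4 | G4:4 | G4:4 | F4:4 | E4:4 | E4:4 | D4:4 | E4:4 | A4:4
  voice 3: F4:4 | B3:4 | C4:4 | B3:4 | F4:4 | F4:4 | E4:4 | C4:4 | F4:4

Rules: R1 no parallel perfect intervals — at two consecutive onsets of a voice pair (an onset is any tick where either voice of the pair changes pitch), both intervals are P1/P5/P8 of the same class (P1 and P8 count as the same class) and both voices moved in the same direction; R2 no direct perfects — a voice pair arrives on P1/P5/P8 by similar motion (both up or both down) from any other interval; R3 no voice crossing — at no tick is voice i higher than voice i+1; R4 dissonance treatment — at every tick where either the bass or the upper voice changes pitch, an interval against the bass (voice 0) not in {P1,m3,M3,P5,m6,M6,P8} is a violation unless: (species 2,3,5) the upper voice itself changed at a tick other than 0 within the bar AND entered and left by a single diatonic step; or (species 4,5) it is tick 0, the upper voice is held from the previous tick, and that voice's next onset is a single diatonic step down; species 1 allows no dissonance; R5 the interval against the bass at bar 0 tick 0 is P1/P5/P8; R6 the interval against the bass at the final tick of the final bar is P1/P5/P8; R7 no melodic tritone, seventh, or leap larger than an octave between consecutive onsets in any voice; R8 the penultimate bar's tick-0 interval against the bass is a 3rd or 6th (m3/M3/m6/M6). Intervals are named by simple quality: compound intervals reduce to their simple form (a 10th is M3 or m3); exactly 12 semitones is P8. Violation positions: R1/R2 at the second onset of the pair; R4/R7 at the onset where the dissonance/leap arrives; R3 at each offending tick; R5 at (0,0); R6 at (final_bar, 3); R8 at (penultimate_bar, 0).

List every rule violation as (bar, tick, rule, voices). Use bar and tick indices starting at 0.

bar 0: v0=D3 v1=D4 v2=A4 v3=F4 downbeat m3
bar 1: v0=E3 v1=C4 v2=G4 v3=B3 downbeat P5
bar 2: v0=F3 v1=A3 v2=G4 v3=C4 downbeat P5
bar 3: v0=E3 v1=B3 v2=F4 v3=B3 downbeat P5
bar 4: v0=D3 v1=D4 v2=E4 v3=F4 downbeat m3
bar 5: v0=F3 v1=F4 v2=E4 v3=F4 downbeat P8
bar 6: v0=E3 v1=B3 v2=D4 v3=E4 downbeat P8
bar 7: v0=C3 v1=A3 v2=E4 v3=C4 downbeat P8
bar 8: v0=D3 v1=D4 v2=A4 v3=F4 downbeat m3
  -> R3 @ bar 0 tick 0 v(2, 3): A4 above F4
  -> R5 @ bar 0 tick 0 v(0, 3): opens on m3
  -> R3 @ bar 0 tick 1 v(2, 3): A4 above F4
  -> R3 @ bar 0 tick 2 v(2, 3): A4 above F4
  -> R3 @ bar 0 tick 3 v(2, 3): A4 above F4
  -> R1 @ bar 1 tick 0 v(1, 2): D4/A4 P5 -> C4/G4 P5 similar
  -> R3 @ bar 1 tick 0 v(2, 3): G4 above B3
  -> R7 @ bar 1 tick 0 v(3,): F4->B3 leap 6st
  -> R3 @ bar 1 tick 1 v(2, 3): G4 above B3
  -> R3 @ bar 1 tick 2 v(2, 3): G4 above B3
  -> R3 @ bar 1 tick 3 v(2, 3): G4 above B3
  -> R1 @ bar 2 tick 0 v(0, 3): E3/B3 P5 -> F3/C4 P5 similar
  -> R3 @ bar 2 tick 0 v(2, 3): G4 above C4
  -> R4 @ bar 2 tick 0 v(0, 2): F3/G4 M2 untreated
  -> R3 @ bar 2 tick 1 v(2, 3): G4 above C4
  -> R3 @ bar 2 tick 2 v(2, 3): G4 above C4
  -> R3 @ bar 2 tick 3 v(2, 3): G4 above C4
  -> R1 @ bar 3 tick 0 v(0, 3): F3/C4 P5 -> E3/B3 P5 similar
  -> R3 @ bar 3 tick 0 v(2, 3): F4 above B3
  -> R4 @ bar 3 tick 0 v(0, 2): E3/F4 m2 untreated
  -> R3 @ bar 3 tick 1 v(2, 3): F4 above B3
  -> R3 @ bar 3 tick 2 v(2, 3): F4 above B3
  -> R3 @ bar 3 tick 3 v(2, 3): F4 above B3
  -> R4 @ bar 4 tick 0 v(0, 2): D3/E4 M2 untreated
  -> R7 @ bar 4 tick 0 v(3,): B3->F4 leap 6st
  -> R1 @ bar 5 tick 0 v(0, 1): D3/D4 P8 -> F3/F4 P8 similar
  -> R3 @ bar 5 tick 0 v(1, 2): F4 above E4
  -> R4 @ bar 5 tick 0 v(0, 2): F3/E4 M7 untreated
  -> R3 @ bar 5 tick 1 v(1, 2): F4 above E4
  -> R3 @ bar 5 tick 2 v(1, 2): F4 above E4
  -> R3 @ bar 5 tick 3 v(1, 2): F4 above E4
  -> R1 @ bar 6 tick 0 v(0, 3): F3/F4 P8 -> E3/E4 P8 similar
  -> R2 @ bar 6 tick 0 v(0, 1): F3/F4 P8 -> E3/B3 P5 similar
  -> R4 @ bar 6 tick 0 v(0, 2): E3/D4 m7 untreated
  -> R7 @ bar 6 tick 0 v(1,): F4->B3 leap 6st
  -> R1 @ bar 7 tick 0 v(0, 3): E3/E4 P8 -> C3/C4 P8 similar
  -> R3 @ bar 7 tick 0 v(2, 3): E4 above C4
  -> R8 @ bar 7 tick 0 v(0, 3): penult P8 not 3rd/6th
  -> R3 @ bar 7 tick 1 v(2, 3): E4 above C4
  -> R3 @ bar 7 tick 2 v(2, 3): E4 above C4
  -> R3 @ bar 7 tick 3 v(2, 3): E4 above C4
  -> R1 @ bar 8 tick 0 v(1, 2): A3/E4 P5 -> D4/A4 P5 similar
  -> R2 @ bar 8 tick 0 v(0, 1): C3/A3 M6 -> D3/D4 P8 similar
  -> R2 @ bar 8 tick 0 v(0, 2): C3/E4 M3 -> D3/A4 P5 similar
  -> R3 @ bar 8 tick 0 v(2, 3): A4 above F4
  -> R3 @ bar 8 tick 1 v(2, 3): A4 above F4
  -> R3 @ bar 8 tick 2 v(2, 3): A4 above F4
  -> R3 @ bar 8 tick 3 v(2, 3): A4 above F4
  -> R6 @ bar 8 tick 3 v(0, 3): closes on m3

(0, 0, R3, (2, 3))
(0, 0, R5, (0, 3))
(0, 1, R3, (2, 3))
(0, 2, R3, (2, 3))
(0, 3, R3, (2, 3))
(1, 0, R1, (1, 2))
(1, 0, R3, (2, 3))
(1, 0, R7, (3,))
(1, 1, R3, (2, 3))
(1, 2, R3, (2, 3))
(1, 3, R3, (2, 3))
(2, 0, R1, (0, 3))
(2, 0, R3, (2, 3))
(2, 0, R4, (0, 2))
(2, 1, R3, (2, 3))
(2, 2, R3, (2, 3))
(2, 3, R3, (2, 3))
(3, 0, R1, (0, 3))
(3, 0, R3, (2, 3))
(3, 0, R4, (0, 2))
(3, 1, R3, (2, 3))
(3, 2, R3, (2, 3))
(3, 3, R3, (2, 3))
(4, 0, R4, (0, 2))
(4, 0, R7, (3,))
(5, 0, R1, (0, 1))
(5, 0, R3, (1, 2))
(5, 0, R4, (0, 2))
(5, 1, R3, (1, 2))
(5, 2, R3, (1, 2))
(5, 3, R3, (1, 2))
(6, 0, R1, (0, 3))
(6, 0, R2, (0, 1))
(6, 0, R4, (0, 2))
(6, 0, R7, (1,))
(7, 0, R1, (0, 3))
(7, 0, R3, (2, 3))
(7, 0, R8, (0, 3))
(7, 1, R3, (2, 3))
(7, 2, R3, (2, 3))
(7, 3, R3, (2, 3))
(8, 0, R1, (1, 2))
(8, 0, R2, (0, 1))
(8, 0, R2, (0, 2))
(8, 0, R3, (2, 3))
(8, 1, R3, (2, 3))
(8, 2, R3, (2, 3))
(8, 3, R3, (2, 3))
(8, 3, R6, (0, 3))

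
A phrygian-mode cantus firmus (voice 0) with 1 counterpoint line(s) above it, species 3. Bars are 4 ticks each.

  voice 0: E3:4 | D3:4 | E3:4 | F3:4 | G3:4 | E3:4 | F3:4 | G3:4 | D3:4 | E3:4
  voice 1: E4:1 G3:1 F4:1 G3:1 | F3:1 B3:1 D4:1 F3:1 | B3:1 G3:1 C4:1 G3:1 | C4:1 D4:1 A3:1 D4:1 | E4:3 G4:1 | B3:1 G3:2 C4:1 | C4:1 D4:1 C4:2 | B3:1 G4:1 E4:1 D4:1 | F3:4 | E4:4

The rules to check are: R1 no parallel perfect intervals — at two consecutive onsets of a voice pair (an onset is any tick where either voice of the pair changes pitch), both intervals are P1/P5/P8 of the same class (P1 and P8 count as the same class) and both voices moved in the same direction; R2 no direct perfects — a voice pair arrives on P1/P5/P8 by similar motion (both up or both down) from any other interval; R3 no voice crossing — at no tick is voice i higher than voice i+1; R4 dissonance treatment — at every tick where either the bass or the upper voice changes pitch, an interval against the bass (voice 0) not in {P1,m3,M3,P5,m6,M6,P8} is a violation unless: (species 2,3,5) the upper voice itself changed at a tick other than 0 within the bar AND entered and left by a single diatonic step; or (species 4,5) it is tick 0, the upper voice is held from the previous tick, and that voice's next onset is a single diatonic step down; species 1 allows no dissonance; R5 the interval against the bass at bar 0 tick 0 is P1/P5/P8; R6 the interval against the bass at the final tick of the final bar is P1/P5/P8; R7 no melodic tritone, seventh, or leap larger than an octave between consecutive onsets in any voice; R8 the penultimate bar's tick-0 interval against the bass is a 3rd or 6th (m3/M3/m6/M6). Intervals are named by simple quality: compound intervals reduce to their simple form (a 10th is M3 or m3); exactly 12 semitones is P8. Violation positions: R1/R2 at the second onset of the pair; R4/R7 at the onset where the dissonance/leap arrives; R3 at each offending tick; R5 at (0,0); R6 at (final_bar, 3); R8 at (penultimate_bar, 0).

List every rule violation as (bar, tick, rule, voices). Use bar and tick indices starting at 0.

bar 0: v0=E3 v1=E4 downbeat P8
bar 1: v0=D3 v1=F3 downbeat m3
bar 2: v0=E3 v1=B3 downbeat P5
bar 3: v0=F3 v1=C4 downbeat P5
bar 4: v0=G3 v1=E4 downbeat M6
bar 5: v0=E3 v1=B3 downbeat P5
bar 6: v0=F3 v1=C4 downbeat P5
bar 7: v0=G3 v1=B3 downbeat M3
bar 8: v0=D3 v1=F3 downbeat m3
bar 9: v0=E3 v1=E4 downbeat P8
  -> R4 @ bar 0 tick 2 v(0, 1): E3/F4 m2 untreated
  -> R7 @ bar 0 tick 2 v(1,): G3->F4 leap 10st
  -> R7 @ bar 0 tick 3 v(1,): F4->G3 leap 10st
  -> R7 @ bar 1 tick 1 v(1,): F3->B3 leap 6st
  -> R2 @ bar 2 tick 0 v(0, 1): D3/F3 m3 -> E3/B3 P5 similar
  -> R7 @ bar 2 tick 0 v(1,): F3->B3 leap 6st
  -> R2 @ bar 3 tick 0 v(0, 1): E3/G3 m3 -> F3/C4 P5 similar
  -> R2 @ bar 5 tick 0 v(0, 1): G3/G4 P8 -> E3/B3 P5 similar
  -> R2 @ bar 9 tick 0 v(0, 1): D3/F3 m3 -> E3/E4 P8 similar
  -> R7 @ bar 9 tick 0 v(1,): F3->E4 leap 11st

(0, 2, R4, (0, 1))
(0, 2, R7, (1,))
(0, 3, R7, (1,))
(1, 1, R7, (1,))
(2, 0, R2, (0, 1))
(2, 0, R7, (1,))
(3, 0, R2, (0, 1))
(5, 0, R2, (0, 1))
(9, 0, R2, (0, 1))
(9, 0, R7, (1,))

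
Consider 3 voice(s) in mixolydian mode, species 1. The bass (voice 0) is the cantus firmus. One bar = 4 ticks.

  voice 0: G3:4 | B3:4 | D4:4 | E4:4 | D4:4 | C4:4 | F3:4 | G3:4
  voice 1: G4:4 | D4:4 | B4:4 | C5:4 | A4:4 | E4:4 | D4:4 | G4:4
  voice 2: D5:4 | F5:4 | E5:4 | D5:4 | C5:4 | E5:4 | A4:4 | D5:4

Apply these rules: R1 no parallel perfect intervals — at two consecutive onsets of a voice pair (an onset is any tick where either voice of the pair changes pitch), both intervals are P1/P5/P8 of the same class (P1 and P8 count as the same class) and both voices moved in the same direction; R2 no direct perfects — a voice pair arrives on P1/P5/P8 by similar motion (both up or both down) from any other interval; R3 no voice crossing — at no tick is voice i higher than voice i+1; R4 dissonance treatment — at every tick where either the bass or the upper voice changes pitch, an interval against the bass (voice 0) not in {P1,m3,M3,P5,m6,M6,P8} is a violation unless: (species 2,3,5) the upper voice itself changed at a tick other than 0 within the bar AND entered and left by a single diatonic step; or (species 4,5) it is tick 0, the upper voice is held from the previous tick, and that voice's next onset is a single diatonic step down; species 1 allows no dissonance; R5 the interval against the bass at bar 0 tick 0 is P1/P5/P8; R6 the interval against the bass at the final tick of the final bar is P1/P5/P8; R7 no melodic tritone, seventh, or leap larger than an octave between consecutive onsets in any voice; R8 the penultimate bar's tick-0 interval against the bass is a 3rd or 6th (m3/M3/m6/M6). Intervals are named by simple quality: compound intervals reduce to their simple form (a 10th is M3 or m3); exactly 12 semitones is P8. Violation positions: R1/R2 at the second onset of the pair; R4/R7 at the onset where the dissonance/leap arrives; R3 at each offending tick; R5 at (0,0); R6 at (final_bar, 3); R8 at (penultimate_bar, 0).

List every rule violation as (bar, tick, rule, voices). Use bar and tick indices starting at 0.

bar 0: v0=G3 v1=G4 v2=D5 downbeat P5
bar 1: v0=B3 v1=D4 v2=F5 downbeat TT
bar 2: v0=D4 v1=B4 v2=E5 downbeat M2
bar 3: v0=E4 v1=C5 v2=D5 downbeat m7
bar 4: v0=D4 v1=A4 v2=C5 downbeat m7
bar 5: v0=C4 v1=E4 v2=E5 downbeat M3
bar 6: v0=F3 v1=D4 v2=A4 downbeat M3
bar 7: v0=G3 v1=G4 v2=D5 downbeat P5
  -> R4 @ bar 1 tick 0 v(0, 2): B3/F5 TT untreated
  -> R4 @ bar 2 tick 0 v(0, 2): D4/E5 M2 untreated
  -> R4 @ bar 3 tick 0 v(0, 2): E4/D5 m7 untreated
  -> R2 @ bar 4 tick 0 v(0, 1): E4/C5 m6 -> D4/A4 P5 similar
  -> R4 @ bar 4 tick 0 v(0, 2): D4/C5 m7 untreated
  -> R2 @ bar 6 tick 0 v(1, 2): E4/E5 P8 -> D4/A4 P5 similar
  -> R1 @ bar 7 tick 0 v(1, 2): D4/A4 P5 -> G4/D5 P5 similar
  -> R2 @ bar 7 tick 0 v(0, 1): F3/D4 M6 -> G3/G4 P8 similar
  -> R2 @ bar 7 tick 0 v(0, 2): F3/A4 M3 -> G3/D5 P5 similar

(1, 0, R4, (0, 2))
(2, 0, R4, (0, 2))
(3, 0, R4, (0, 2))
(4, 0, R2, (0, 1))
(4, 0, R4, (0, 2))
(6, 0, R2, (1, 2))
(7, 0, R1, (1, 2))
(7, 0, R2, (0, 1))
(7, 0, R2, (0, 2))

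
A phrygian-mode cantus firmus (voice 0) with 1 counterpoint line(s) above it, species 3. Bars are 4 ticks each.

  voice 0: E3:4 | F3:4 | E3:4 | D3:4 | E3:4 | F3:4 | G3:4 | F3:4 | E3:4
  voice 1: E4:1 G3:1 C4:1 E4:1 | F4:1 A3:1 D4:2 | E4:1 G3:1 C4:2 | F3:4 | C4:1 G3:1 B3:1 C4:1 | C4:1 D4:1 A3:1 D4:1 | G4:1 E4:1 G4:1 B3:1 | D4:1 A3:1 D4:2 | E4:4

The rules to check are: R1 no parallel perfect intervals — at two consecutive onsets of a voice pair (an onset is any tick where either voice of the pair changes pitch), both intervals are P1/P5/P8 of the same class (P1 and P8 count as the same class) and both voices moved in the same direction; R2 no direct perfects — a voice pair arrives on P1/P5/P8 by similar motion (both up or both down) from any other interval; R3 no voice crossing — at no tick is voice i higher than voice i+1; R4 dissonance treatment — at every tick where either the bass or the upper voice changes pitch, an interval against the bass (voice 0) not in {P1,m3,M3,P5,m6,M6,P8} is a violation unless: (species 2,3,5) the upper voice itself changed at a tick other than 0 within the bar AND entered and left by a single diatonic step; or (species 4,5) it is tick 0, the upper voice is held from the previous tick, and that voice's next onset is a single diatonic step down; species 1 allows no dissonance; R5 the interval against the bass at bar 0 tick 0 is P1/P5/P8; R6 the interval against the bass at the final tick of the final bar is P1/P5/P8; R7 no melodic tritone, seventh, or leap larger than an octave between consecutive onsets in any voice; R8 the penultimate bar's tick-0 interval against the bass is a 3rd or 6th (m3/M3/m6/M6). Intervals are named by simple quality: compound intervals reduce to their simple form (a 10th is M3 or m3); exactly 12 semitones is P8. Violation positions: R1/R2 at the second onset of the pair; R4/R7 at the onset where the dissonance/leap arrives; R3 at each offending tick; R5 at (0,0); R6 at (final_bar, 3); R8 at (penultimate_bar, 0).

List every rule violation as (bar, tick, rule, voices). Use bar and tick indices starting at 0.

(1, 0, R1, (0, 1))
(6, 0, R2, (0, 1))

bar 0: v0=E3 v1=E4 downbeat P8
bar 1: v0=F3 v1=F4 downbeat P8
bar 2: v0=E3 v1=E4 downbeat P8
bar 3: v0=D3 v1=F3 downbeat m3
bar 4: v0=E3 v1=C4 downbeat m6
bar 5: v0=F3 v1=C4 downbeat P5
bar 6: v0=G3 v1=G4 downbeat P8
bar 7: v0=F3 v1=D4 downbeat M6
bar 8: v0=E3 v1=E4 downbeat P8
  -> R1 @ bar 1 tick 0 v(0, 1): E3/E4 P8 -> F3/F4 P8 similar
  -> R2 @ bar 6 tick 0 v(0, 1): F3/D4 M6 -> G3/G4 P8 similar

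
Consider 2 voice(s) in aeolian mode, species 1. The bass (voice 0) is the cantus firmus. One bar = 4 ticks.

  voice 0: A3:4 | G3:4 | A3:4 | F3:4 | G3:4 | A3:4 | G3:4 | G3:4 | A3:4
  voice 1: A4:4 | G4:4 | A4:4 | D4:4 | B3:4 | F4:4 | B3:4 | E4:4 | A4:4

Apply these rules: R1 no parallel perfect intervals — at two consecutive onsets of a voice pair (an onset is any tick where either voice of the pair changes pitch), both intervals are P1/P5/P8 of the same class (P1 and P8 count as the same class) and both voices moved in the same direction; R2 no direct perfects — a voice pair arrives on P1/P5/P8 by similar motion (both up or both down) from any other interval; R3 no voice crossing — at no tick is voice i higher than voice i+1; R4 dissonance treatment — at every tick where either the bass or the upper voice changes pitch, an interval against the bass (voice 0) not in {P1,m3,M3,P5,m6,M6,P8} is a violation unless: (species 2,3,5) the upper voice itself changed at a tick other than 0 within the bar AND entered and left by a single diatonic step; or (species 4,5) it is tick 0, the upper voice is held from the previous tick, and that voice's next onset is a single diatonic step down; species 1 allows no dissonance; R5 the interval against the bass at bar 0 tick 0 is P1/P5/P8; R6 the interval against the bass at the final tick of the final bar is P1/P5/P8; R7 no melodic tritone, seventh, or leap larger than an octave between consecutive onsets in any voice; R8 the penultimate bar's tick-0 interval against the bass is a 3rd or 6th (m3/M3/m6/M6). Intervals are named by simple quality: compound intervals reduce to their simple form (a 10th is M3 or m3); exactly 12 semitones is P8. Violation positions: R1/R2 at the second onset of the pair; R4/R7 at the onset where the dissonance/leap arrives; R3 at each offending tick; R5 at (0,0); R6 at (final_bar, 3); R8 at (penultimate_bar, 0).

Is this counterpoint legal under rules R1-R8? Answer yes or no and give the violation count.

No (5 violations)

bar 0: v0=A3 v1=A4 (P8)
bar 1: v0=G3 v1=G4 (P8)
bar 2: v0=A3 v1=A4 (P8)
bar 3: v0=F3 v1=D4 (M6)
bar 4: v0=G3 v1=B3 (M3)
bar 5: v0=A3 v1=F4 (m6)
bar 6: v0=G3 v1=B3 (M3)
bar 7: v0=G3 v1=E4 (M6)
bar 8: v0=A3 v1=A4 (P8)
  R1 @ bar1.0: A3/A4 P8 -> G3/G4 P8 similar
  R1 @ bar2.0: G3/G4 P8 -> A3/A4 P8 similar
  R7 @ bar5.0: B3->F4 leap 6st
  R7 @ bar6.0: F4->B3 leap 6st
  R2 @ bar8.0: G3/E4 M6 -> A3/A4 P8 similar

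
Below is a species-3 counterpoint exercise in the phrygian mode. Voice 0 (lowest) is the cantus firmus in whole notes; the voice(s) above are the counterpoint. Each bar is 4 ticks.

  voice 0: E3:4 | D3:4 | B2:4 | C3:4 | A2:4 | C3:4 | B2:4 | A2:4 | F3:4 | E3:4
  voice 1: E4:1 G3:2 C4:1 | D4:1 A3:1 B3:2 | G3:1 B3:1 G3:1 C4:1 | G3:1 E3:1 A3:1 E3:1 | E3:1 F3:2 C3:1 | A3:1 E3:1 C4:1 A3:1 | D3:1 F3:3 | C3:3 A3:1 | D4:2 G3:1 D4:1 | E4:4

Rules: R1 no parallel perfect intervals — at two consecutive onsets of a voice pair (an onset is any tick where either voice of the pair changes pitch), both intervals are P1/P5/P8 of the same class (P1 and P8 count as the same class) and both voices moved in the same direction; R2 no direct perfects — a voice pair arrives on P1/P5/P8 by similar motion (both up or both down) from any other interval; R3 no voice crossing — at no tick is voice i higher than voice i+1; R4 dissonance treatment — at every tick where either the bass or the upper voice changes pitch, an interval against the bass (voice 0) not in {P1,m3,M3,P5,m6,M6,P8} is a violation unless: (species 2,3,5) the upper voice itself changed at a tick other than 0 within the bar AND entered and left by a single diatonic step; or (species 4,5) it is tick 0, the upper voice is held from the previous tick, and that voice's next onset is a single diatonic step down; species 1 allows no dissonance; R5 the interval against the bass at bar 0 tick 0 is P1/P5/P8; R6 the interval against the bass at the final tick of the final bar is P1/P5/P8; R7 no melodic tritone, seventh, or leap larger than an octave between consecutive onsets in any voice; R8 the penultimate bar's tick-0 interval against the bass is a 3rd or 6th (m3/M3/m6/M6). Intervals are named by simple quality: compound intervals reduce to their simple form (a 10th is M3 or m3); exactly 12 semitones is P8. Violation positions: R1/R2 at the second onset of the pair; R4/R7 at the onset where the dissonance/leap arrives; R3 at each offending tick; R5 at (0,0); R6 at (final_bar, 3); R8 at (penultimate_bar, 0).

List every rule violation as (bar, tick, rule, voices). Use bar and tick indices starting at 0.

bar 0: v0=E3 v1=E4 downbeat P8
bar 1: v0=D3 v1=D4 downbeat P8
bar 2: v0=B2 v1=G3 downbeat m6
bar 3: v0=C3 v1=G3 downbeat P5
bar 4: v0=A2 v1=E3 downbeat P5
bar 5: v0=C3 v1=A3 downbeat M6
bar 6: v0=B2 v1=D3 downbeat m3
bar 7: v0=A2 v1=C3 downbeat m3
bar 8: v0=F3 v1=D4 downbeat M6
bar 9: v0=E3 v1=E4 downbeat P8
  -> R4 @ bar 2 tick 3 v(0, 1): B2/C4 m2 untreated
  -> R4 @ bar 6 tick 1 v(0, 1): B2/F3 TT untreated
  -> R4 @ bar 8 tick 2 v(0, 1): F3/G3 M2 untreated

(2, 3, R4, (0, 1))
(6, 1, R4, (0, 1))
(8, 2, R4, (0, 1))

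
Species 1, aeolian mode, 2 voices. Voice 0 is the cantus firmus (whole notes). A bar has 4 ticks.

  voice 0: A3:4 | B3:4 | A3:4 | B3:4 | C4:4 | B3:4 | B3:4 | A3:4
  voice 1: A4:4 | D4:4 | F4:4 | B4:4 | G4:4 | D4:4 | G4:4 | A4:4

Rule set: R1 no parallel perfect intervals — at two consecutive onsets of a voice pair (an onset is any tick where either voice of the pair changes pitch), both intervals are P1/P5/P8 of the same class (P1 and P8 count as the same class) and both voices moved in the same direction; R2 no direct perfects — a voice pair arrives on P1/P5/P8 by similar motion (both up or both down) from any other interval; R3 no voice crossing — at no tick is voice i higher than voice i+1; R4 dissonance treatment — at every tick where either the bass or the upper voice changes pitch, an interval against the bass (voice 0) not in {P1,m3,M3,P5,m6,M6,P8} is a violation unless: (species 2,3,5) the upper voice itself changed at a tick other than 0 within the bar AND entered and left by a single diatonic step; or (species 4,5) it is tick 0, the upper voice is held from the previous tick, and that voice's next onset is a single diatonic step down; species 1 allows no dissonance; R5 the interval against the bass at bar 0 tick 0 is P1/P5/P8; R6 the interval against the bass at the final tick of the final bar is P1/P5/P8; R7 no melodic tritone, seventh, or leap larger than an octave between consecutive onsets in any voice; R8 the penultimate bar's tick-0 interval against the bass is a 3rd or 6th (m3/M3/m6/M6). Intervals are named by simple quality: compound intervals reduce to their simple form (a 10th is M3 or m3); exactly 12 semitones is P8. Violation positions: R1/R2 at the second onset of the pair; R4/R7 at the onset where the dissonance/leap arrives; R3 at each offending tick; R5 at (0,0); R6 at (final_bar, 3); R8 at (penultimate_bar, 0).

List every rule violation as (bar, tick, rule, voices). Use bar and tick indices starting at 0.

(3, 0, R2, (0, 1))
(3, 0, R7, (1,))

bar 0: v0=A3 v1=A4 downbeat P8
bar 1: v0=B3 v1=D4 downbeat m3
bar 2: v0=A3 v1=F4 downbeat m6
bar 3: v0=B3 v1=B4 downbeat P8
bar 4: v0=C4 v1=G4 downbeat P5
bar 5: v0=B3 v1=D4 downbeat m3
bar 6: v0=B3 v1=G4 downbeat m6
bar 7: v0=A3 v1=A4 downbeat P8
  -> R2 @ bar 3 tick 0 v(0, 1): A3/F4 m6 -> B3/B4 P8 similar
  -> R7 @ bar 3 tick 0 v(1,): F4->B4 leap 6st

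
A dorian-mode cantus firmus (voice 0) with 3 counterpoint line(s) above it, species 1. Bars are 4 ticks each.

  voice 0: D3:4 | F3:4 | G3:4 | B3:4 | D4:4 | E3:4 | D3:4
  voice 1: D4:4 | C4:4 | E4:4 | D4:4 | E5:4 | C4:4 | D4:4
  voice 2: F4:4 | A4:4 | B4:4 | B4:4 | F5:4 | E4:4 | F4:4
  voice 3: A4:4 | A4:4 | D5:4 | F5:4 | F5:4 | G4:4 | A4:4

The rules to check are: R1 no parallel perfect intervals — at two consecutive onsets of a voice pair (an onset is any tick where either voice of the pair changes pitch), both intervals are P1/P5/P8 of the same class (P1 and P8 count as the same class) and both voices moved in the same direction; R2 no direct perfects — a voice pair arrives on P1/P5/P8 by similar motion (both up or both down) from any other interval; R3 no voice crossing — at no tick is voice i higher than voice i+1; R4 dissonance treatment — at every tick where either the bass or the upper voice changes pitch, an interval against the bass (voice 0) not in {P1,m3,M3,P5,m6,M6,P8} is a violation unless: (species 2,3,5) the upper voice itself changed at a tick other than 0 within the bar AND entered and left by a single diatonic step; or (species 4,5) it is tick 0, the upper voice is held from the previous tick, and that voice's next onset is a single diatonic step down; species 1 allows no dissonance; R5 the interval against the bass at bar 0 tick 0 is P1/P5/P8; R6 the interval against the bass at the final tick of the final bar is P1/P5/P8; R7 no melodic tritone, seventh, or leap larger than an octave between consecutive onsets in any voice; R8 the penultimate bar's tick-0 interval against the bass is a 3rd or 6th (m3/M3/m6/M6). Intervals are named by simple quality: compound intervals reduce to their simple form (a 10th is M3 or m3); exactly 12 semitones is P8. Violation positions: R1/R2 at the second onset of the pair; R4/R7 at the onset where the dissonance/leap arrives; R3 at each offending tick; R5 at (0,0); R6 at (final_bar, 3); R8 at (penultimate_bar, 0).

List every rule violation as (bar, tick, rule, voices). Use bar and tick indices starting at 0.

bar 0: v0=D3 v1=D4 v2=F4 v3=A4 downbeat P5
bar 1: v0=F3 v1=C4 v2=A4 v3=A4 downbeat M3
bar 2: v0=G3 v1=E4 v2=B4 v3=D5 downbeat P5
bar 3: v0=B3 v1=D4 v2=B4 v3=F5 downbeat TT
bar 4: v0=D4 v1=E5 v2=F5 v3=F5 downbeat m3
bar 5: v0=E3 v1=C4 v2=E4 v3=G4 downbeat m3
bar 6: v0=D3 v1=D4 v2=F4 v3=A4 downbeat P5
  -> R5 @ bar 0 tick 0 v(0, 2): opens on m3
  -> R2 @ bar 2 tick 0 v(0, 3): F3/A4 M3 -> G3/D5 P5 similar
  -> R2 @ bar 2 tick 0 v(1, 2): C4/A4 M6 -> E4/B4 P5 similar
  -> R4 @ bar 3 tick 0 v(0, 3): B3/F5 TT untreated
  -> R4 @ bar 4 tick 0 v(0, 1): D4/E5 M2 untreated
  -> R7 @ bar 4 tick 0 v(1,): D4->E5 leap 14st
  -> R7 @ bar 4 tick 0 v(2,): B4->F5 leap 6st
  -> R2 @ bar 5 tick 0 v(0, 2): D4/F5 m3 -> E3/E4 P8 similar
  -> R2 @ bar 5 tick 0 v(1, 3): E5/F5 m2 -> C4/G4 P5 similar
  -> R7 @ bar 5 tick 0 v(0,): D4->E3 leap 10st
  -> R7 @ bar 5 tick 0 v(1,): E5->C4 leap 16st
  -> R7 @ bar 5 tick 0 v(2,): F5->E4 leap 13st
  -> R7 @ bar 5 tick 0 v(3,): F5->G4 leap 10st
  -> R8 @ bar 5 tick 0 v(0, 2): penult P8 not 3rd/6th
  -> R1 @ bar 6 tick 0 v(1, 3): C4/G4 P5 -> D4/A4 P5 similar
  -> R6 @ bar 6 tick 3 v(0, 2): closes on m3

(0, 0, R5, (0, 2))
(2, 0, R2, (0, 3))
(2, 0, R2, (1, 2))
(3, 0, R4, (0, 3))
(4, 0, R4, (0, 1))
(4, 0, R7, (1,))
(4, 0, R7, (2,))
(5, 0, R2, (0, 2))
(5, 0, R2, (1, 3))
(5, 0, R7, (0,))
(5, 0, R7, (1,))
(5, 0, R7, (2,))
(5, 0, R7, (3,))
(5, 0, R8, (0, 2))
(6, 0, R1, (1, 3))
(6, 3, R6, (0, 2))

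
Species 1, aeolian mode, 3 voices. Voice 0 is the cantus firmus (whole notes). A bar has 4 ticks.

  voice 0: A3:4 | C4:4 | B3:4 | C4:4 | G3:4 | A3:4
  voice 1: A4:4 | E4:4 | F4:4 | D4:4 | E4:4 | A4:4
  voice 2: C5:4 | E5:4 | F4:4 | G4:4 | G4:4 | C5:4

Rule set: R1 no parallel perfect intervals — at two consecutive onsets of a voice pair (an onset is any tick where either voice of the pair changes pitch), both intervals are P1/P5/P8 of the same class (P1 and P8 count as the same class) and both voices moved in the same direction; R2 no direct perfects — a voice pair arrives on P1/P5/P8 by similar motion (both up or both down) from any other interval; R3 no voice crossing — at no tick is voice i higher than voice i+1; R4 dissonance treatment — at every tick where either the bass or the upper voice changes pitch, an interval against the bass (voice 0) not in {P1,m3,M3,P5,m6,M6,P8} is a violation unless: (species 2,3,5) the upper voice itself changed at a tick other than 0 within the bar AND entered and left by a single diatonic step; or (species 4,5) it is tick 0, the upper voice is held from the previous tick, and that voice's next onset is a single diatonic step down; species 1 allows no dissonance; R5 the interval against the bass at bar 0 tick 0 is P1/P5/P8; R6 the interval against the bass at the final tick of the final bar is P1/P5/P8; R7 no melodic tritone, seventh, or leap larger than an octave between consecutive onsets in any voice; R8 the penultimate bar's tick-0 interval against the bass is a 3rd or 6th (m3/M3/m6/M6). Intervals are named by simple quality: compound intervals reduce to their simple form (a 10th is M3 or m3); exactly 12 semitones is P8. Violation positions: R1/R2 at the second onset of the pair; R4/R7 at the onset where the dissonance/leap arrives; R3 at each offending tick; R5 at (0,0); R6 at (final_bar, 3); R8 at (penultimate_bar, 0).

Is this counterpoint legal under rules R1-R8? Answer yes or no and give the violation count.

No (9 violations)

bar 0: v0=A3 v1=A4 v2=C5 (m3)
bar 1: v0=C4 v1=E4 v2=E5 (M3)
bar 2: v0=B3 v1=F4 v2=F4 (TT)
bar 3: v0=C4 v1=D4 v2=G4 (P5)
bar 4: v0=G3 v1=E4 v2=G4 (P8)
bar 5: v0=A3 v1=A4 v2=C5 (m3)
  R5 @ bar0.0: opens on m3
  R4 @ bar2.0: B3/F4 TT untreated
  R4 @ bar2.0: B3/F4 TT untreated
  R7 @ bar2.0: E5->F4 leap 11st
  R2 @ bar3.0: B3/F4 TT -> C4/G4 P5 similar
  R4 @ bar3.0: C4/D4 M2 untreated
  R8 @ bar4.0: penult P8 not 3rd/6th
  R2 @ bar5.0: G3/E4 M6 -> A3/A4 P8 similar
  R6 @ bar5.3: closes on m3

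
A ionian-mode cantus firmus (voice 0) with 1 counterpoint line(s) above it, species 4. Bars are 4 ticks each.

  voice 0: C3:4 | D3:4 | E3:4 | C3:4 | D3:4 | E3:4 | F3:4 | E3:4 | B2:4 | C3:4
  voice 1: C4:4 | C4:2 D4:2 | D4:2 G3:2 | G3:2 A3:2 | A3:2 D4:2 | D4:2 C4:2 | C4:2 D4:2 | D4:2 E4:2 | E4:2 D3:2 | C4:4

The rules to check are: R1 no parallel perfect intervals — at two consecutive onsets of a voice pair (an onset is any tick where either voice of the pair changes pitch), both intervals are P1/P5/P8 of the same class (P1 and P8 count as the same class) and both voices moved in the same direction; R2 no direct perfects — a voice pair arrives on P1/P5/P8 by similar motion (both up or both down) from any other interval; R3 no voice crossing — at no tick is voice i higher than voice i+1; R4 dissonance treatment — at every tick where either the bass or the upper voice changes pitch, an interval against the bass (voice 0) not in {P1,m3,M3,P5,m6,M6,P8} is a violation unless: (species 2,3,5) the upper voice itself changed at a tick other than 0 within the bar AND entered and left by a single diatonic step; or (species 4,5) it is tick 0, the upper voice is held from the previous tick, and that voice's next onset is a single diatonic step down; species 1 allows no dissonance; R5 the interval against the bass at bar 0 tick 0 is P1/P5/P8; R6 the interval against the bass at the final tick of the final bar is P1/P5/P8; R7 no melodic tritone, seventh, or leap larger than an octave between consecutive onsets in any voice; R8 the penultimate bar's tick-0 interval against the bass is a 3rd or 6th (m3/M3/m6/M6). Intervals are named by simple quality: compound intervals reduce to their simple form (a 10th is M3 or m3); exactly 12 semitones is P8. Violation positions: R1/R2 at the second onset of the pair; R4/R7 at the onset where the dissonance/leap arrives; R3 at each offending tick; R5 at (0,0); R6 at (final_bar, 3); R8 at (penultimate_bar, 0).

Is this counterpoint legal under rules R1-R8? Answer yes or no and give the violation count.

bar 0: v0=C3 v1=C4 (P8)
bar 1: v0=D3 v1=C4 (m7)
bar 2: v0=E3 v1=D4 (m7)
bar 3: v0=C3 v1=G3 (P5)
bar 4: v0=D3 v1=A3 (P5)
bar 5: v0=E3 v1=D4 (m7)
bar 6: v0=F3 v1=C4 (P5)
bar 7: v0=E3 v1=D4 (m7)
bar 8: v0=B2 v1=E4 (P4)
bar 9: v0=C3 v1=C4 (P8)
  R4 @ bar1.0: D3/C4 m7 untreated
  R4 @ bar2.0: E3/D4 m7 untreated
  R4 @ bar7.0: E3/D4 m7 untreated
  R4 @ bar8.0: B2/E4 P4 untreated
  R8 @ bar8.0: penult P4 not 3rd/6th
  R7 @ bar8.2: E4->D3 leap 14st
  R2 @ bar9.0: B2/D3 m3 -> C3/C4 P8 similar
  R7 @ bar9.0: D3->C4 leap 10st

No (8 violations)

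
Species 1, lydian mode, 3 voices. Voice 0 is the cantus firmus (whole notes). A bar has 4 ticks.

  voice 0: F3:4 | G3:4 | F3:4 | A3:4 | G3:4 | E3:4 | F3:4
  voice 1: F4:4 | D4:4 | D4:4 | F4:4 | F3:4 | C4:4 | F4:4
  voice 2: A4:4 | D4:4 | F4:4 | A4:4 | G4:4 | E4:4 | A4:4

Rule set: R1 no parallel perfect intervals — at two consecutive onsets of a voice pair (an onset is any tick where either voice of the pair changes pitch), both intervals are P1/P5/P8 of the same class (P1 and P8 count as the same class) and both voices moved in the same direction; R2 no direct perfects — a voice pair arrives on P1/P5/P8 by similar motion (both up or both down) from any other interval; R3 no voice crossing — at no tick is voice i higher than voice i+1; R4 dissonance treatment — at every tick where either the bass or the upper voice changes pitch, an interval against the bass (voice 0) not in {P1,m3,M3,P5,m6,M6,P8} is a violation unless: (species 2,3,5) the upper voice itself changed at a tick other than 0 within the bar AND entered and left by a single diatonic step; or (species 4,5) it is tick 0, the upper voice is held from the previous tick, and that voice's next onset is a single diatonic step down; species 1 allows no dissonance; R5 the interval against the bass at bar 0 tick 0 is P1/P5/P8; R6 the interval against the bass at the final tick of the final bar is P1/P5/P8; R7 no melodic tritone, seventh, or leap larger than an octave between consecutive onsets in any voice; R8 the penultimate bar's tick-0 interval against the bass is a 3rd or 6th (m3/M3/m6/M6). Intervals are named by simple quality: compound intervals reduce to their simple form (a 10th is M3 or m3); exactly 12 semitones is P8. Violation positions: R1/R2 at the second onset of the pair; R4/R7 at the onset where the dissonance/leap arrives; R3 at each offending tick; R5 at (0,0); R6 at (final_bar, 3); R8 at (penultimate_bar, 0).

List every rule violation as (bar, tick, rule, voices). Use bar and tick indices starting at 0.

bar 0: v0=F3 v1=F4 v2=A4 downbeat M3
bar 1: v0=G3 v1=D4 v2=D4 downbeat P5
bar 2: v0=F3 v1=D4 v2=F4 downbeat P8
bar 3: v0=A3 v1=F4 v2=A4 downbeat P8
bar 4: v0=G3 v1=F3 v2=G4 downbeat P8
bar 5: v0=E3 v1=C4 v2=E4 downbeat P8
bar 6: v0=F3 v1=F4 v2=A4 downbeat M3
  -> R5 @ bar 0 tick 0 v(0, 2): opens on M3
  -> R2 @ bar 1 tick 0 v(1, 2): F4/A4 M3 -> D4/D4 P1 similar
  -> R1 @ bar 3 tick 0 v(0, 2): F3/F4 P8 -> A3/A4 P8 similar
  -> R1 @ bar 4 tick 0 v(0, 2): A3/A4 P8 -> G3/G4 P8 similar
  -> R3 @ bar 4 tick 0 v(0, 1): G3 above F3
  -> R4 @ bar 4 tick 0 v(0, 1): G3/F3 M2 untreated
  -> R3 @ bar 4 tick 1 v(0, 1): G3 above F3
  -> R3 @ bar 4 tick 2 v(0, 1): G3 above F3
  -> R3 @ bar 4 tick 3 v(0, 1): G3 above F3
  -> R1 @ bar 5 tick 0 v(0, 2): G3/G4 P8 -> E3/E4 P8 similar
  -> R8 @ bar 5 tick 0 v(0, 2): penult P8 not 3rd/6th
  -> R2 @ bar 6 tick 0 v(0, 1): E3/C4 m6 -> F3/F4 P8 similar
  -> R6 @ bar 6 tick 3 v(0, 2): closes on M3

(0, 0, R5, (0, 2))
(1, 0, R2, (1, 2))
(3, 0, R1, (0, 2))
(4, 0, R1, (0, 2))
(4, 0, R3, (0, 1))
(4, 0, R4, (0, 1))
(4, 1, R3, (0, 1))
(4, 2, R3, (0, 1))
(4, 3, R3, (0, 1))
(5, 0, R1, (0, 2))
(5, 0, R8, (0, 2))
(6, 0, R2, (0, 1))
(6, 3, R6, (0, 2))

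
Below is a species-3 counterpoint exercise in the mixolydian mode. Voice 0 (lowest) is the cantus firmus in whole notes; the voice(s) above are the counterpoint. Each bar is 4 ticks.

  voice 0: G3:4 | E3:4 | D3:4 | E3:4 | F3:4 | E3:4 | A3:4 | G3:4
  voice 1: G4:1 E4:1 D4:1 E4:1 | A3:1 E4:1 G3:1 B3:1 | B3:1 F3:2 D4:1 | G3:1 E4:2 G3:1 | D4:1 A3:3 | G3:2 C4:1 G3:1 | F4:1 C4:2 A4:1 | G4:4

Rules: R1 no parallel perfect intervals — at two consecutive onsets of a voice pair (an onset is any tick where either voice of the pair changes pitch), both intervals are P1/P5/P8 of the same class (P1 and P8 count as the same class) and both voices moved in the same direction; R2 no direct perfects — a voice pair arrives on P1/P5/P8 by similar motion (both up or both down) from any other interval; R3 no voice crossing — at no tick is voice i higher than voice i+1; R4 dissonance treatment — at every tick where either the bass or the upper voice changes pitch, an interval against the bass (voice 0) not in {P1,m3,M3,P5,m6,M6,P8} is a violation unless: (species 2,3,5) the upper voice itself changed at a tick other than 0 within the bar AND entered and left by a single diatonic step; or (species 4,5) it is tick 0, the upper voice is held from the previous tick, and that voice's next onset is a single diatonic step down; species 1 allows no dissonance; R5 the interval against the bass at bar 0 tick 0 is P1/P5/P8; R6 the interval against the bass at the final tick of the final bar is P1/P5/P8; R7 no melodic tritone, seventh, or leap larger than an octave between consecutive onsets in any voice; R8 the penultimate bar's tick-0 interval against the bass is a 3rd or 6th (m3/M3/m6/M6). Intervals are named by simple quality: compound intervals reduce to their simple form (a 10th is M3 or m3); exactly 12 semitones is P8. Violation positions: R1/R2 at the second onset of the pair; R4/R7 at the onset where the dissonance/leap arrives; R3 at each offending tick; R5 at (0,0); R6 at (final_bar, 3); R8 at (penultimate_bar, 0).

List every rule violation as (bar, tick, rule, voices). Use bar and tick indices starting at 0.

(1, 0, R4, (0, 1))
(2, 1, R7, (1,))
(6, 0, R7, (1,))
(7, 0, R1, (0, 1))

bar 0: v0=G3 v1=G4 downbeat P8
bar 1: v0=E3 v1=A3 downbeat P4
bar 2: v0=D3 v1=B3 downbeat M6
bar 3: v0=E3 v1=G3 downbeat m3
bar 4: v0=F3 v1=D4 downbeat M6
bar 5: v0=E3 v1=G3 downbeat m3
bar 6: v0=A3 v1=F4 downbeat m6
bar 7: v0=G3 v1=G4 downbeat P8
  -> R4 @ bar 1 tick 0 v(0, 1): E3/A3 P4 untreated
  -> R7 @ bar 2 tick 1 v(1,): B3->F3 leap 6st
  -> R7 @ bar 6 tick 0 v(1,): G3->F4 leap 10st
  -> R1 @ bar 7 tick 0 v(0, 1): A3/A4 P8 -> G3/G4 P8 similar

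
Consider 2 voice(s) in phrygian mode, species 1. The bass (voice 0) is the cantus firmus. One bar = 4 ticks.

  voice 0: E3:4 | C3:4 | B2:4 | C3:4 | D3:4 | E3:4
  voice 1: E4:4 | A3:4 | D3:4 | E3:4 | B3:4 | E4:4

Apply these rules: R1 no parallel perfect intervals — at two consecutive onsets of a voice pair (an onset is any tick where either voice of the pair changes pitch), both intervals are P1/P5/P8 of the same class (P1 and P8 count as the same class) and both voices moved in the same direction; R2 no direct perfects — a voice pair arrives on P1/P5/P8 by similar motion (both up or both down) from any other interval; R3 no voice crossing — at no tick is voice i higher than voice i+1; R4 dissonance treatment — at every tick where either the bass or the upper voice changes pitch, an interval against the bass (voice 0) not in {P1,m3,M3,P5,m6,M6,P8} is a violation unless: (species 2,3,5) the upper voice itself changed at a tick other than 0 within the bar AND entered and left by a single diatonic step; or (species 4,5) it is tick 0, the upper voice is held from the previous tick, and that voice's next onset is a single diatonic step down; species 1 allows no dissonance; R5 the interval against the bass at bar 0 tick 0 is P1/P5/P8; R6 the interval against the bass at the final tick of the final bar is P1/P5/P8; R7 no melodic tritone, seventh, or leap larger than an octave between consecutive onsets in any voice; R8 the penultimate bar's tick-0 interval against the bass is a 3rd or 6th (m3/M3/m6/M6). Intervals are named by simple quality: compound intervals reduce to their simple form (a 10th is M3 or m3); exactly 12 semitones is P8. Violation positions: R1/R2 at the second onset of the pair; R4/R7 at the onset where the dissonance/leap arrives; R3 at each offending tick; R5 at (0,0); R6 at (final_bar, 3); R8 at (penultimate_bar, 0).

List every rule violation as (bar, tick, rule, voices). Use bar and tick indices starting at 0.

bar 0: v0=E3 v1=E4 downbeat P8
bar 1: v0=C3 v1=A3 downbeat M6
bar 2: v0=B2 v1=D3 downbeat m3
bar 3: v0=C3 v1=E3 downbeat M3
bar 4: v0=D3 v1=B3 downbeat M6
bar 5: v0=E3 v1=E4 downbeat P8
  -> R2 @ bar 5 tick 0 v(0, 1): D3/B3 M6 -> E3/E4 P8 similar

(5, 0, R2, (0, 1))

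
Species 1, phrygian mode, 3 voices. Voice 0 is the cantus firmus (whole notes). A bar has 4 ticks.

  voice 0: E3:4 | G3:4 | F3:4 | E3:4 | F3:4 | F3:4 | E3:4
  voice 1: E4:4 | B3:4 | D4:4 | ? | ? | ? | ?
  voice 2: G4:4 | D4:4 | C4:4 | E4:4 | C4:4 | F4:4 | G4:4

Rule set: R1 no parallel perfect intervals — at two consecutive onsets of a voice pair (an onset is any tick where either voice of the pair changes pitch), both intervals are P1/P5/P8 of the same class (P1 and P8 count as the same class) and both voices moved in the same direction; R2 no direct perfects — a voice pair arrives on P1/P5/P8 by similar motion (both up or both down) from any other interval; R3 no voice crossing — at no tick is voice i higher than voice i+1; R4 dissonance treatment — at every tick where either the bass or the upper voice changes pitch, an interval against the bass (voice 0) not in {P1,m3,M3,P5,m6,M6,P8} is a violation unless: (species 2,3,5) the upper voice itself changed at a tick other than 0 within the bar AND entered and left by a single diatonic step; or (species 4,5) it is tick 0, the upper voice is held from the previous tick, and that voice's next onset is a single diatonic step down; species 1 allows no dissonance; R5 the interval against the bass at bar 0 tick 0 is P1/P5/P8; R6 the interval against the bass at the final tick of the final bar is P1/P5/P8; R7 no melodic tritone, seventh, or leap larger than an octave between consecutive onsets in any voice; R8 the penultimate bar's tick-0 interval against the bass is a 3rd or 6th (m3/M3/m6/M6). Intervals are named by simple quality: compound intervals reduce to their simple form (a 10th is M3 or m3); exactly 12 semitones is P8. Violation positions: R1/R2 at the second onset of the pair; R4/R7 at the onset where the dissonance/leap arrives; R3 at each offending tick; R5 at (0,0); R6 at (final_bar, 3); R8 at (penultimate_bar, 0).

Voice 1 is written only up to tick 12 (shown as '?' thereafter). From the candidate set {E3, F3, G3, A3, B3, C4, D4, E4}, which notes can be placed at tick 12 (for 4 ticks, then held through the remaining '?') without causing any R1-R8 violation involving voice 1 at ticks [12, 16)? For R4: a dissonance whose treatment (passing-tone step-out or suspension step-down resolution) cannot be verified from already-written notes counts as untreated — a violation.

{C4, G3}

E3: violates R2,R7
F3: violates R4
G3: legal
A3: violates R4
B3: violates R2
C4: legal
D4: violates R4
E4: violates R2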